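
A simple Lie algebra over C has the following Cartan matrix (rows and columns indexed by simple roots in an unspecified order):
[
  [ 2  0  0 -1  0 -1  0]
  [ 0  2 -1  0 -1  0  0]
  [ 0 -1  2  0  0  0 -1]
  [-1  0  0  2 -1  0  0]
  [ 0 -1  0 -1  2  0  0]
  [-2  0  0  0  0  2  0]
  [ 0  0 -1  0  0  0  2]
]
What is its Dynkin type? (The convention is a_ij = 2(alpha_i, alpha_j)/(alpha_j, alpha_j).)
C_7

The matrix has rank 7 with 2's on the diagonal. Reading the off-diagonal entries as Dynkin edges (a single edge where a_ij = a_ji = -1; a double or triple edge where a_ij * a_ji = 2 or 3), the diagram is a chain of 7 nodes with a double edge at one end; the terminal node there is the unique long simple root (C_7). One simple-root ordering that puts it in standard form is (alpha_7, alpha_3, alpha_2, alpha_5, alpha_4, alpha_1, alpha_6). So the algebra is type C_7, i.e. sp(14).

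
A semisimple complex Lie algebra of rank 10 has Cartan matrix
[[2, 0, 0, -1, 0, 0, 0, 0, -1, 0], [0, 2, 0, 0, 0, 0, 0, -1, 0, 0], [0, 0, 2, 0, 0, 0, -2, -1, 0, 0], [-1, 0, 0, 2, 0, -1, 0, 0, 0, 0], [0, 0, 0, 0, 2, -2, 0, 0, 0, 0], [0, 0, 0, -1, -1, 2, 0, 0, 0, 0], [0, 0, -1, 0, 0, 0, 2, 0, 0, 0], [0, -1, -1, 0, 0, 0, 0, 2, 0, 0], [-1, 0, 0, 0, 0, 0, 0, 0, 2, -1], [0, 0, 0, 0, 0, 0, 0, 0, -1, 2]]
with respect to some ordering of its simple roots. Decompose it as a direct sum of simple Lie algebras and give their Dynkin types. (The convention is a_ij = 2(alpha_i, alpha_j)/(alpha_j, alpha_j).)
type B_4 ⊕ type C_6

The diagram associated to this matrix has two connected components: the simple roots {alpha_2, alpha_3, alpha_7, alpha_8} form a chain of 4 nodes with a double edge at one end; the terminal node there is the unique short simple root (B_4), and {alpha_1, alpha_4, alpha_5, alpha_6, alpha_9, alpha_10} form a chain of 6 nodes with a double edge at one end; the terminal node there is the unique long simple root (C_6). A semisimple Lie algebra decomposes uniquely as the direct sum of simple ideals, one per connected component of its Dynkin diagram, so g ≅ B_4 ⊕ C_6 (dimension 36 + 78 = 114).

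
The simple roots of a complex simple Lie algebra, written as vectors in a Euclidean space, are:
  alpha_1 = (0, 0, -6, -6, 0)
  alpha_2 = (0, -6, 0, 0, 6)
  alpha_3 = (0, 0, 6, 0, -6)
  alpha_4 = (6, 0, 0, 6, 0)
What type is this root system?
Compute the Cartan integers a_ij = 2(alpha_i, alpha_j)/(alpha_j, alpha_j); the resulting 4x4 Cartan matrix is
[[2, 0, -1, -1], [0, 2, -1, 0], [-1, -1, 2, 0], [-1, 0, 0, 2]].
All simple roots have the same length, so the diagram is simply laced. The associated Dynkin diagram is a chain of 4 nodes with single edges (A_4), so the type is A_4 (the algebra sl(5)).

A_4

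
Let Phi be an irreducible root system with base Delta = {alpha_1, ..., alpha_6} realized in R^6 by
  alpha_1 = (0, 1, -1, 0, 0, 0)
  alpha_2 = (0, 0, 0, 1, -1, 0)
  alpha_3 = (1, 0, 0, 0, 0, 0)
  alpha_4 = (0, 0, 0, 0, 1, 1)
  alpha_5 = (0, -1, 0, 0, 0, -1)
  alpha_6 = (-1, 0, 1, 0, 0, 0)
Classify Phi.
B6

Compute the Cartan integers a_ij = 2(alpha_i, alpha_j)/(alpha_j, alpha_j); the resulting 6x6 Cartan matrix is
[[2, 0, 0, 0, -1, -1], [0, 2, 0, -1, 0, 0], [0, 0, 2, 0, 0, -1], [0, -1, 0, 2, -1, 0], [-1, 0, 0, -1, 2, 0], [-1, 0, -2, 0, 0, 2]].
The roots have two lengths (squared-length ratio 2:1); the short ones are alpha_{3}. The associated Dynkin diagram is a chain of 6 nodes with a double edge at one end; the terminal node there is the unique short simple root (B_6), so the type is B_6 (the algebra so(13)).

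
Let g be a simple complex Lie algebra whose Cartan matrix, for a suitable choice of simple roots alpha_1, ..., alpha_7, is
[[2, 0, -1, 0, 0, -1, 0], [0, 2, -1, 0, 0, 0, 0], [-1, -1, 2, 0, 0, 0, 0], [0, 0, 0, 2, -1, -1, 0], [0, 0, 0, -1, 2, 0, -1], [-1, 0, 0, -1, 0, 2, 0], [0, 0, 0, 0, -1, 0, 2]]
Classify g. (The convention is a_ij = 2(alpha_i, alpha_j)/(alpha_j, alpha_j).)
A_7

The matrix has rank 7 with 2's on the diagonal. Reading the off-diagonal entries as Dynkin edges (a single edge where a_ij = a_ji = -1; a double or triple edge where a_ij * a_ji = 2 or 3), the diagram is a chain of 7 nodes with single edges (A_7). One simple-root ordering that puts it in standard form is (alpha_7, alpha_5, alpha_4, alpha_6, alpha_1, alpha_3, alpha_2). So the algebra is type A_7, i.e. sl(8).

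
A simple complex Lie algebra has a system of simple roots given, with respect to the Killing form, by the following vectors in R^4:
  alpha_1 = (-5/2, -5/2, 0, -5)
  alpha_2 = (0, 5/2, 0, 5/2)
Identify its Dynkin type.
Compute the Cartan integers a_ij = 2(alpha_i, alpha_j)/(alpha_j, alpha_j); the resulting 2x2 Cartan matrix is
[[2, -3], [-1, 2]].
The roots have two lengths (squared-length ratio 3:1); the short ones are alpha_{2}. The associated Dynkin diagram is two nodes joined by a triple edge (G_2), so the type is G_2.

G_2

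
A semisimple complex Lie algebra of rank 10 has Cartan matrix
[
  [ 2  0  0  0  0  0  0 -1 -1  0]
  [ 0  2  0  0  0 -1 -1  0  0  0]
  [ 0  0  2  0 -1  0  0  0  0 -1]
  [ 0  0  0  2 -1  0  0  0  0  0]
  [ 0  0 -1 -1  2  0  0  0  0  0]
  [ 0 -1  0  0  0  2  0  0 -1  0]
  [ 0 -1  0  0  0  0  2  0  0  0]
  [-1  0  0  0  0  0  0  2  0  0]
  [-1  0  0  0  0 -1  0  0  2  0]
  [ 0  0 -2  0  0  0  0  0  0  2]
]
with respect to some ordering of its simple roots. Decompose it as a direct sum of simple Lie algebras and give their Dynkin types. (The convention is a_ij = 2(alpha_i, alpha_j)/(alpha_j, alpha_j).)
The diagram associated to this matrix has two connected components: the simple roots {alpha_1, alpha_2, alpha_6, alpha_7, alpha_8, alpha_9} form a chain of 6 nodes with single edges (A_6), and {alpha_3, alpha_4, alpha_5, alpha_10} form a chain of 4 nodes with a double edge at one end; the terminal node there is the unique long simple root (C_4). A semisimple Lie algebra decomposes uniquely as the direct sum of simple ideals, one per connected component of its Dynkin diagram, so g ≅ A_6 ⊕ C_4 (dimension 48 + 36 = 84).

type A_6 + type C_4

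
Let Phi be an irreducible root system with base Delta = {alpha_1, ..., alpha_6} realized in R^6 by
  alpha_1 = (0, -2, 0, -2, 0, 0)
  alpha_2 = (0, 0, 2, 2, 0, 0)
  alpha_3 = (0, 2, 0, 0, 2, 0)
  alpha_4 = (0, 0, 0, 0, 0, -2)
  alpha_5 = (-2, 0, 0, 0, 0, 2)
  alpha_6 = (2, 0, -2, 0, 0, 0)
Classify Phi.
Compute the Cartan integers a_ij = 2(alpha_i, alpha_j)/(alpha_j, alpha_j); the resulting 6x6 Cartan matrix is
[[2, -1, -1, 0, 0, 0], [-1, 2, 0, 0, 0, -1], [-1, 0, 2, 0, 0, 0], [0, 0, 0, 2, -1, 0], [0, 0, 0, -2, 2, -1], [0, -1, 0, 0, -1, 2]].
The roots have two lengths (squared-length ratio 2:1); the short ones are alpha_{4}. The associated Dynkin diagram is a chain of 6 nodes with a double edge at one end; the terminal node there is the unique short simple root (B_6), so the type is B_6 (the algebra so(13)).

B6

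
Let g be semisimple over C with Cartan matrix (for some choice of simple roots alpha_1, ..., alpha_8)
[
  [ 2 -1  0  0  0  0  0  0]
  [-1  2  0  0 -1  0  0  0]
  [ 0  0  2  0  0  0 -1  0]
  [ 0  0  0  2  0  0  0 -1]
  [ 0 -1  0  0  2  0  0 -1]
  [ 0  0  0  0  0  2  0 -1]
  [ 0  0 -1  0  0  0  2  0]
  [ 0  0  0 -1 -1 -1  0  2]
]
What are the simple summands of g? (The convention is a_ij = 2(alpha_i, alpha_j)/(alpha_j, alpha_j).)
A2 ⊕ D6

The diagram associated to this matrix has two connected components: the simple roots {alpha_3, alpha_7} form a chain of 2 nodes with single edges (A_2), and {alpha_1, alpha_2, alpha_4, alpha_5, alpha_6, alpha_8} form a chain of 4 nodes with a fork of two nodes at one end (D_6). A semisimple Lie algebra decomposes uniquely as the direct sum of simple ideals, one per connected component of its Dynkin diagram, so g ≅ A_2 ⊕ D_6 (dimension 8 + 66 = 74).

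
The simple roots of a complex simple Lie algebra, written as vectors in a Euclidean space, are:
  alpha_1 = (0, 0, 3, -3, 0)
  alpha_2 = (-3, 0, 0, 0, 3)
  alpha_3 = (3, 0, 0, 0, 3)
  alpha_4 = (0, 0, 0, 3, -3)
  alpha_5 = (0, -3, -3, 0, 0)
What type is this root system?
D_5

Compute the Cartan integers a_ij = 2(alpha_i, alpha_j)/(alpha_j, alpha_j); the resulting 5x5 Cartan matrix is
[[2, 0, 0, -1, -1], [0, 2, 0, -1, 0], [0, 0, 2, -1, 0], [-1, -1, -1, 2, 0], [-1, 0, 0, 0, 2]].
All simple roots have the same length, so the diagram is simply laced. The associated Dynkin diagram is a chain of 3 nodes with a fork of two nodes at one end (D_5), so the type is D_5 (the algebra so(10)).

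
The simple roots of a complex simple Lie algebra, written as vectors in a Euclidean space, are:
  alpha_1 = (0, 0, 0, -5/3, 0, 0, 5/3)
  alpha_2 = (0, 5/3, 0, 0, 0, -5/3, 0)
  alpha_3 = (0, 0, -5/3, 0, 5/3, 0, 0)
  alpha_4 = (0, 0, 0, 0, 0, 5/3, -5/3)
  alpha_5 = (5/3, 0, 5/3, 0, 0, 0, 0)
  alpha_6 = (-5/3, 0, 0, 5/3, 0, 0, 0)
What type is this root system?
Compute the Cartan integers a_ij = 2(alpha_i, alpha_j)/(alpha_j, alpha_j); the resulting 6x6 Cartan matrix is
[[2, 0, 0, -1, 0, -1], [0, 2, 0, -1, 0, 0], [0, 0, 2, 0, -1, 0], [-1, -1, 0, 2, 0, 0], [0, 0, -1, 0, 2, -1], [-1, 0, 0, 0, -1, 2]].
All simple roots have the same length, so the diagram is simply laced. The associated Dynkin diagram is a chain of 6 nodes with single edges (A_6), so the type is A_6 (the algebra sl(7)).

A_6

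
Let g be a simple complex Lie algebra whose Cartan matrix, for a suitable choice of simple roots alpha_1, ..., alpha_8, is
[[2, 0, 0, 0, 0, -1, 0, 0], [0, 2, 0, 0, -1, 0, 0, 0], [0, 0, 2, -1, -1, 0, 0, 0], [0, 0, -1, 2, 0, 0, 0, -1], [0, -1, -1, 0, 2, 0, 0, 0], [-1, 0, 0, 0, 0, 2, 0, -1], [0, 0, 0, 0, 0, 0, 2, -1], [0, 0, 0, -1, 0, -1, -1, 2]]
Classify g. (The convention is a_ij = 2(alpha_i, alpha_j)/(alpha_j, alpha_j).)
E_8

The matrix has rank 8 with 2's on the diagonal. Reading the off-diagonal entries as Dynkin edges (a single edge where a_ij = a_ji = -1; a double or triple edge where a_ij * a_ji = 2 or 3), the diagram is a chain of 7 nodes with one extra node attached to the third node from one end (E_8). One simple-root ordering that puts it in standard form is (alpha_1, alpha_7, alpha_6, alpha_8, alpha_4, alpha_3, alpha_5, alpha_2). So the algebra is type E_8.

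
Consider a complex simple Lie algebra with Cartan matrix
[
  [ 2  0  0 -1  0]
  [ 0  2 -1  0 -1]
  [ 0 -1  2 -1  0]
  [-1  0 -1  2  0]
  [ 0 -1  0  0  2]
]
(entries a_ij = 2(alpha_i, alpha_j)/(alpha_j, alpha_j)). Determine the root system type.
The matrix has rank 5 with 2's on the diagonal. Reading the off-diagonal entries as Dynkin edges (a single edge where a_ij = a_ji = -1; a double or triple edge where a_ij * a_ji = 2 or 3), the diagram is a chain of 5 nodes with single edges (A_5). One simple-root ordering that puts it in standard form is (alpha_1, alpha_4, alpha_3, alpha_2, alpha_5). So the algebra is type A_5, i.e. sl(6).

type A_5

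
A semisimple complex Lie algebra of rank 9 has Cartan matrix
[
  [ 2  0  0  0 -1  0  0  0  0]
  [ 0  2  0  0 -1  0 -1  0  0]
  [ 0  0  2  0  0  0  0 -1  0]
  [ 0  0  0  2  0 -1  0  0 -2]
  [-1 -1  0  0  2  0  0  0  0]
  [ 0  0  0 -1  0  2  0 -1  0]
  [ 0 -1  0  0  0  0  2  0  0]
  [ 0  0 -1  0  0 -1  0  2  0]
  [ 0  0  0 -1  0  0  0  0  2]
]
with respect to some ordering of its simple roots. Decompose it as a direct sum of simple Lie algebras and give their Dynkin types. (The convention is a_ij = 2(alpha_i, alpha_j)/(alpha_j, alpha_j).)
A_4 + B_5

The diagram associated to this matrix has two connected components: the simple roots {alpha_1, alpha_2, alpha_5, alpha_7} form a chain of 4 nodes with single edges (A_4), and {alpha_3, alpha_4, alpha_6, alpha_8, alpha_9} form a chain of 5 nodes with a double edge at one end; the terminal node there is the unique short simple root (B_5). A semisimple Lie algebra decomposes uniquely as the direct sum of simple ideals, one per connected component of its Dynkin diagram, so g ≅ A_4 ⊕ B_5 (dimension 24 + 55 = 79).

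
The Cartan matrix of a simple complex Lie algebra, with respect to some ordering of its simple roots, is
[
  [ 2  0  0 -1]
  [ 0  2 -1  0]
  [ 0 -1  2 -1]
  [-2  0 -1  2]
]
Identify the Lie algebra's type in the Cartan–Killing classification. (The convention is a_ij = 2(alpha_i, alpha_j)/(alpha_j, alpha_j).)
The matrix has rank 4 with 2's on the diagonal. Reading the off-diagonal entries as Dynkin edges (a single edge where a_ij = a_ji = -1; a double or triple edge where a_ij * a_ji = 2 or 3), the diagram is a chain of 4 nodes with a double edge at one end; the terminal node there is the unique short simple root (B_4). One simple-root ordering that puts it in standard form is (alpha_2, alpha_3, alpha_4, alpha_1). So the algebra is type B_4, i.e. so(9).

B_4 (so(9))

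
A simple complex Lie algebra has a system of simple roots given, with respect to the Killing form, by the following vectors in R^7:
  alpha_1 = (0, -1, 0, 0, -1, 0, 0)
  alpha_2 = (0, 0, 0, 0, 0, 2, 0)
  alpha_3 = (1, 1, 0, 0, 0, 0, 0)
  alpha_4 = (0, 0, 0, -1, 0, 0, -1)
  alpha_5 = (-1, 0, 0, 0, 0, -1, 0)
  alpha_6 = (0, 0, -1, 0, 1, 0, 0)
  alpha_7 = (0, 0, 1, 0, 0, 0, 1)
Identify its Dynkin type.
C_7 (sp(14))

Compute the Cartan integers a_ij = 2(alpha_i, alpha_j)/(alpha_j, alpha_j); the resulting 7x7 Cartan matrix is
[[2, 0, -1, 0, 0, -1, 0], [0, 2, 0, 0, -2, 0, 0], [-1, 0, 2, 0, -1, 0, 0], [0, 0, 0, 2, 0, 0, -1], [0, -1, -1, 0, 2, 0, 0], [-1, 0, 0, 0, 0, 2, -1], [0, 0, 0, -1, 0, -1, 2]].
The roots have two lengths (squared-length ratio 2:1); the short ones are alpha_{1,3,4,5,6,7}. The associated Dynkin diagram is a chain of 7 nodes with a double edge at one end; the terminal node there is the unique long simple root (C_7), so the type is C_7 (the algebra sp(14)).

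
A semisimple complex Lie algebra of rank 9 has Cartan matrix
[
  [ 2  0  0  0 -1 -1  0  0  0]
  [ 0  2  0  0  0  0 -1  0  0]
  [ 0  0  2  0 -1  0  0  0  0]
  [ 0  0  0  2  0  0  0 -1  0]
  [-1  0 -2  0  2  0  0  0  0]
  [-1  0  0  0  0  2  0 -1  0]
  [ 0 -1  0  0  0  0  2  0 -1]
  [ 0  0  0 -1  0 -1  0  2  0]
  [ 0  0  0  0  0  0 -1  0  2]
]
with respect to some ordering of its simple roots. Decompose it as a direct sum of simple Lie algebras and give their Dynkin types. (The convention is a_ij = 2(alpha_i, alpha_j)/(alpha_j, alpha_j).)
The diagram associated to this matrix has two connected components: the simple roots {alpha_2, alpha_7, alpha_9} form a chain of 3 nodes with single edges (A_3), and {alpha_1, alpha_3, alpha_4, alpha_5, alpha_6, alpha_8} form a chain of 6 nodes with a double edge at one end; the terminal node there is the unique short simple root (B_6). A semisimple Lie algebra decomposes uniquely as the direct sum of simple ideals, one per connected component of its Dynkin diagram, so g ≅ A_3 ⊕ B_6 (dimension 15 + 78 = 93).

type A_3 + type B_6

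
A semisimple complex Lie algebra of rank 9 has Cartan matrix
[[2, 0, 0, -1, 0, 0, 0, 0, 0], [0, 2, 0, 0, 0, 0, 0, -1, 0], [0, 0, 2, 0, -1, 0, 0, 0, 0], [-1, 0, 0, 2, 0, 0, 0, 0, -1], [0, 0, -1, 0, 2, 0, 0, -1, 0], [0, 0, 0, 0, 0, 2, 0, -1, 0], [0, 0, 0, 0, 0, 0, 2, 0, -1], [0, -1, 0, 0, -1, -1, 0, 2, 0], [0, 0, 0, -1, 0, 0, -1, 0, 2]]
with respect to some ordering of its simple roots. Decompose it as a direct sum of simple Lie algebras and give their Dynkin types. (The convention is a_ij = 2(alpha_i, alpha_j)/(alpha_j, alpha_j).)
The diagram associated to this matrix has two connected components: the simple roots {alpha_1, alpha_4, alpha_7, alpha_9} form a chain of 4 nodes with single edges (A_4), and {alpha_2, alpha_3, alpha_5, alpha_6, alpha_8} form a chain of 3 nodes with a fork of two nodes at one end (D_5). A semisimple Lie algebra decomposes uniquely as the direct sum of simple ideals, one per connected component of its Dynkin diagram, so g ≅ A_4 ⊕ D_5 (dimension 24 + 45 = 69).

A_4 (sl(5)) ⊕ D_5 (so(10))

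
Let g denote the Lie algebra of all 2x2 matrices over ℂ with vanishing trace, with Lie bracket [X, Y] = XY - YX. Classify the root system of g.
A_1

This is sl(2), which has dimension 2^2 - 1 = 3 and rank 2 - 1 = 1 (a Cartan subalgebra is the diagonal traceless matrices). In the classification of classical Lie algebras, the special linear algebra sl(n+1) has type A_n; here n = 1, so the Dynkin diagram is a chain of 1 nodes with single edges (A_1). Hence the type is A_1.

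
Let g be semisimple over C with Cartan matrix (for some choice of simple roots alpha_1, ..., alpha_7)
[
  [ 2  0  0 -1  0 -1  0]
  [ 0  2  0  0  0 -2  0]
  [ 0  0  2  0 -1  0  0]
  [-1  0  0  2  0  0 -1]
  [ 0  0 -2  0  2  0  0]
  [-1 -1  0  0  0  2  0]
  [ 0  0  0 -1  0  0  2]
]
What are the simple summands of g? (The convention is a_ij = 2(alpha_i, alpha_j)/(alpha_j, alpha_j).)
The diagram associated to this matrix has two connected components: the simple roots {alpha_3, alpha_5} form a chain of 2 nodes with a double edge at one end; the terminal node there is the unique short simple root (B_2), and {alpha_1, alpha_2, alpha_4, alpha_6, alpha_7} form a chain of 5 nodes with a double edge at one end; the terminal node there is the unique long simple root (C_5). A semisimple Lie algebra decomposes uniquely as the direct sum of simple ideals, one per connected component of its Dynkin diagram, so g ≅ B_2 ⊕ C_5 (dimension 10 + 55 = 65).

B_2 (so(5)) ⊕ C_5 (sp(10))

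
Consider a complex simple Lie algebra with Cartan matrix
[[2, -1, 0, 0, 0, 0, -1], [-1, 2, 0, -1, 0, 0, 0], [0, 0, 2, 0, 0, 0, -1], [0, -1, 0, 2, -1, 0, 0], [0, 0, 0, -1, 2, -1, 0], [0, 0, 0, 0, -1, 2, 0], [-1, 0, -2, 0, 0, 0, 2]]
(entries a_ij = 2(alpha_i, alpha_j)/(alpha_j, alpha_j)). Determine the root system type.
The matrix has rank 7 with 2's on the diagonal. Reading the off-diagonal entries as Dynkin edges (a single edge where a_ij = a_ji = -1; a double or triple edge where a_ij * a_ji = 2 or 3), the diagram is a chain of 7 nodes with a double edge at one end; the terminal node there is the unique short simple root (B_7). One simple-root ordering that puts it in standard form is (alpha_6, alpha_5, alpha_4, alpha_2, alpha_1, alpha_7, alpha_3). So the algebra is type B_7, i.e. so(15).

B_7 (so(15))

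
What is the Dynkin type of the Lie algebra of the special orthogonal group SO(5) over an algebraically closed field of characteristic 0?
This is so(5) with 5 odd, which has dimension 5(5-1)/2 = 10 and rank (5-1)/2 = 2. In the classification of classical Lie algebras, the orthogonal algebra so(2n+1) in an odd number of variables has type B_n; here n = 2, so the Dynkin diagram is a chain of 2 nodes with a double edge at one end; the terminal node there is the unique short simple root (B_2). Hence the type is B_2.

type B_2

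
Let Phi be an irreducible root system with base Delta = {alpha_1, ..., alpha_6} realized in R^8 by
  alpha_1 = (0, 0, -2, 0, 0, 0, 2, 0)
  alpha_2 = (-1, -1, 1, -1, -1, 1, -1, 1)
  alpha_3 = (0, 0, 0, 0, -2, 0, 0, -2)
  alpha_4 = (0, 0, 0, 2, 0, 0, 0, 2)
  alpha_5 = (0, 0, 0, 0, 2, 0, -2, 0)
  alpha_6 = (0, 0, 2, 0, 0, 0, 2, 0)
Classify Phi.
Compute the Cartan integers a_ij = 2(alpha_i, alpha_j)/(alpha_j, alpha_j); the resulting 6x6 Cartan matrix is
[[2, -1, 0, 0, -1, 0], [-1, 2, 0, 0, 0, 0], [0, 0, 2, -1, -1, 0], [0, 0, -1, 2, 0, 0], [-1, 0, -1, 0, 2, -1], [0, 0, 0, 0, -1, 2]].
All simple roots have the same length, so the diagram is simply laced. The associated Dynkin diagram is a chain of 5 nodes with one extra node attached to the third node from one end (E_6), so the type is E_6.

E_6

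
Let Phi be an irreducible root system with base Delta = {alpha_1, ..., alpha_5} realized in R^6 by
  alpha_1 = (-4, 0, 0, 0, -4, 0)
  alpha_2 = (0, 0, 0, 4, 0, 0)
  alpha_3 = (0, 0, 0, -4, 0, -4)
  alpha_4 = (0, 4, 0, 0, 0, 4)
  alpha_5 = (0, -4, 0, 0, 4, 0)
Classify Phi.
Compute the Cartan integers a_ij = 2(alpha_i, alpha_j)/(alpha_j, alpha_j); the resulting 5x5 Cartan matrix is
[[2, 0, 0, 0, -1], [0, 2, -1, 0, 0], [0, -2, 2, -1, 0], [0, 0, -1, 2, -1], [-1, 0, 0, -1, 2]].
The roots have two lengths (squared-length ratio 2:1); the short ones are alpha_{2}. The associated Dynkin diagram is a chain of 5 nodes with a double edge at one end; the terminal node there is the unique short simple root (B_5), so the type is B_5 (the algebra so(11)).

B_5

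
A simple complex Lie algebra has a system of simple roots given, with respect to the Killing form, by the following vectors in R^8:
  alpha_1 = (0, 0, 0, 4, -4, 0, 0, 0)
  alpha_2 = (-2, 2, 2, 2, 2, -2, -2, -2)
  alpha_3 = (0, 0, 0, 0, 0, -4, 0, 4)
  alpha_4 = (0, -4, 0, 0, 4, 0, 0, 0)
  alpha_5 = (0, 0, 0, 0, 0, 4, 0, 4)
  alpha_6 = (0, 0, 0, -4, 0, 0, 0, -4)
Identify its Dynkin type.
Compute the Cartan integers a_ij = 2(alpha_i, alpha_j)/(alpha_j, alpha_j); the resulting 6x6 Cartan matrix is
[[2, 0, 0, -1, 0, -1], [0, 2, 0, 0, -1, 0], [0, 0, 2, 0, 0, -1], [-1, 0, 0, 2, 0, 0], [0, -1, 0, 0, 2, -1], [-1, 0, -1, 0, -1, 2]].
All simple roots have the same length, so the diagram is simply laced. The associated Dynkin diagram is a chain of 5 nodes with one extra node attached to the third node from one end (E_6), so the type is E_6.

type E_6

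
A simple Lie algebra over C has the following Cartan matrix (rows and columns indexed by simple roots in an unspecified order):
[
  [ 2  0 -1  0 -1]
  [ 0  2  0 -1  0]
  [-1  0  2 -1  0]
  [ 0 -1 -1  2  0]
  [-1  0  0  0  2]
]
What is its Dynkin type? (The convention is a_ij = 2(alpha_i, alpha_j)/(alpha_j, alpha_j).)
The matrix has rank 5 with 2's on the diagonal. Reading the off-diagonal entries as Dynkin edges (a single edge where a_ij = a_ji = -1; a double or triple edge where a_ij * a_ji = 2 or 3), the diagram is a chain of 5 nodes with single edges (A_5). One simple-root ordering that puts it in standard form is (alpha_5, alpha_1, alpha_3, alpha_4, alpha_2). So the algebra is type A_5, i.e. sl(6).

A5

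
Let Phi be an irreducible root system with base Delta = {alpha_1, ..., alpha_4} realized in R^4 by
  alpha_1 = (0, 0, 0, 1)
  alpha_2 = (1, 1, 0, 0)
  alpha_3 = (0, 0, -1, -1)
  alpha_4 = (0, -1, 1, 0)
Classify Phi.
Compute the Cartan integers a_ij = 2(alpha_i, alpha_j)/(alpha_j, alpha_j); the resulting 4x4 Cartan matrix is
[[2, 0, -1, 0], [0, 2, 0, -1], [-2, 0, 2, -1], [0, -1, -1, 2]].
The roots have two lengths (squared-length ratio 2:1); the short ones are alpha_{1}. The associated Dynkin diagram is a chain of 4 nodes with a double edge at one end; the terminal node there is the unique short simple root (B_4), so the type is B_4 (the algebra so(9)).

B4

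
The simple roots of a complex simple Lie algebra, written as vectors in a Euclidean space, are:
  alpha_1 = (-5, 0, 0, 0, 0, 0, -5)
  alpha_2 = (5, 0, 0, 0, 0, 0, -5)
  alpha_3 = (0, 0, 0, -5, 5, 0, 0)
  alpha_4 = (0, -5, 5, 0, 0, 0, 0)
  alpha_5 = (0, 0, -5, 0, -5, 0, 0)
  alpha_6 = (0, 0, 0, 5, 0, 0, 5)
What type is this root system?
Compute the Cartan integers a_ij = 2(alpha_i, alpha_j)/(alpha_j, alpha_j); the resulting 6x6 Cartan matrix is
[[2, 0, 0, 0, 0, -1], [0, 2, 0, 0, 0, -1], [0, 0, 2, 0, -1, -1], [0, 0, 0, 2, -1, 0], [0, 0, -1, -1, 2, 0], [-1, -1, -1, 0, 0, 2]].
All simple roots have the same length, so the diagram is simply laced. The associated Dynkin diagram is a chain of 4 nodes with a fork of two nodes at one end (D_6), so the type is D_6 (the algebra so(12)).

type D_6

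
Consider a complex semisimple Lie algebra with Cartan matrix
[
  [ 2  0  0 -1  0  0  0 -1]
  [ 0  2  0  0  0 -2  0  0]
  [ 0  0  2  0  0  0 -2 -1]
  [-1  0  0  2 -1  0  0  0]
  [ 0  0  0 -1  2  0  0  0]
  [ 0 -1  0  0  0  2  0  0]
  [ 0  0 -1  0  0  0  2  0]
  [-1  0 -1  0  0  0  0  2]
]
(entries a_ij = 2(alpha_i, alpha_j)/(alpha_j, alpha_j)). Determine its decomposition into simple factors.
B2 ⊕ B6

The diagram associated to this matrix has two connected components: the simple roots {alpha_2, alpha_6} form a chain of 2 nodes with a double edge at one end; the terminal node there is the unique short simple root (B_2), and {alpha_1, alpha_3, alpha_4, alpha_5, alpha_7, alpha_8} form a chain of 6 nodes with a double edge at one end; the terminal node there is the unique short simple root (B_6). A semisimple Lie algebra decomposes uniquely as the direct sum of simple ideals, one per connected component of its Dynkin diagram, so g ≅ B_2 ⊕ B_6 (dimension 10 + 78 = 88).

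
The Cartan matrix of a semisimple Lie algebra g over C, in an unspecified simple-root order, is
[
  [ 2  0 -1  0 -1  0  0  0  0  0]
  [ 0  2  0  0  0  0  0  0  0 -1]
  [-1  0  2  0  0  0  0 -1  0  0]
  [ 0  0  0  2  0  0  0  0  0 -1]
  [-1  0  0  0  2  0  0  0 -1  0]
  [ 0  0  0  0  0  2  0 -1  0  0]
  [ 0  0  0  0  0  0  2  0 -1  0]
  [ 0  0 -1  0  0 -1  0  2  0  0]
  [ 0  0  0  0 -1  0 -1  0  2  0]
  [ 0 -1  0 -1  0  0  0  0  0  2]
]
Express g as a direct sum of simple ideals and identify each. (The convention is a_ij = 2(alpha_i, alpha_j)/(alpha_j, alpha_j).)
A3 + A7

The diagram associated to this matrix has two connected components: the simple roots {alpha_2, alpha_4, alpha_10} form a chain of 3 nodes with single edges (A_3), and {alpha_1, alpha_3, alpha_5, alpha_6, alpha_7, alpha_8, alpha_9} form a chain of 7 nodes with single edges (A_7). A semisimple Lie algebra decomposes uniquely as the direct sum of simple ideals, one per connected component of its Dynkin diagram, so g ≅ A_3 ⊕ A_7 (dimension 15 + 63 = 78).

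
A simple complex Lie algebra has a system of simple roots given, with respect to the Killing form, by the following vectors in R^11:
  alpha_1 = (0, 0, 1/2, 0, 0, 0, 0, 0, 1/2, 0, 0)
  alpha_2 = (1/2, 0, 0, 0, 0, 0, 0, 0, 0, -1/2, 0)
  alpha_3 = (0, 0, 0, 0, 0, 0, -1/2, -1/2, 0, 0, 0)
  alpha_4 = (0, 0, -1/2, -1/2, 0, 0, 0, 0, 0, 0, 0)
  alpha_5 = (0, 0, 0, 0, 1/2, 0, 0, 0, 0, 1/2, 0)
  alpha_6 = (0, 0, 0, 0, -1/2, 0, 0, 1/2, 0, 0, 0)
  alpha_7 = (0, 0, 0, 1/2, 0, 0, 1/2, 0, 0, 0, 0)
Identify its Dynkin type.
Compute the Cartan integers a_ij = 2(alpha_i, alpha_j)/(alpha_j, alpha_j); the resulting 7x7 Cartan matrix is
[[2, 0, 0, -1, 0, 0, 0], [0, 2, 0, 0, -1, 0, 0], [0, 0, 2, 0, 0, -1, -1], [-1, 0, 0, 2, 0, 0, -1], [0, -1, 0, 0, 2, -1, 0], [0, 0, -1, 0, -1, 2, 0], [0, 0, -1, -1, 0, 0, 2]].
All simple roots have the same length, so the diagram is simply laced. The associated Dynkin diagram is a chain of 7 nodes with single edges (A_7), so the type is A_7 (the algebra sl(8)).

A7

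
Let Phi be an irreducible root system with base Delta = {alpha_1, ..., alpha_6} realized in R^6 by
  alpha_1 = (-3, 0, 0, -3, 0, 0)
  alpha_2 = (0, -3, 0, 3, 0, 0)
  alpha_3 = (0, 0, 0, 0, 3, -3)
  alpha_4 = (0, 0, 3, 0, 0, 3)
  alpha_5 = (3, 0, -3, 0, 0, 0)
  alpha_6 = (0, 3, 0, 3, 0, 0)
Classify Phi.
type D_6

Compute the Cartan integers a_ij = 2(alpha_i, alpha_j)/(alpha_j, alpha_j); the resulting 6x6 Cartan matrix is
[[2, -1, 0, 0, -1, -1], [-1, 2, 0, 0, 0, 0], [0, 0, 2, -1, 0, 0], [0, 0, -1, 2, -1, 0], [-1, 0, 0, -1, 2, 0], [-1, 0, 0, 0, 0, 2]].
All simple roots have the same length, so the diagram is simply laced. The associated Dynkin diagram is a chain of 4 nodes with a fork of two nodes at one end (D_6), so the type is D_6 (the algebra so(12)).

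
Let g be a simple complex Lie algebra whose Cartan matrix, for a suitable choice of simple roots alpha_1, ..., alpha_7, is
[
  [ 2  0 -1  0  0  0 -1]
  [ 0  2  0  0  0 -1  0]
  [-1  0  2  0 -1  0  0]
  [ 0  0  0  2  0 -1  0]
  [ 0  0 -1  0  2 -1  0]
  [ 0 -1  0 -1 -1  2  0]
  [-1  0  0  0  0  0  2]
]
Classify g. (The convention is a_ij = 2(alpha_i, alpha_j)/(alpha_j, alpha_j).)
The matrix has rank 7 with 2's on the diagonal. Reading the off-diagonal entries as Dynkin edges (a single edge where a_ij = a_ji = -1; a double or triple edge where a_ij * a_ji = 2 or 3), the diagram is a chain of 5 nodes with a fork of two nodes at one end (D_7). One simple-root ordering that puts it in standard form is (alpha_7, alpha_1, alpha_3, alpha_5, alpha_6, alpha_2, alpha_4). So the algebra is type D_7, i.e. so(14).

D7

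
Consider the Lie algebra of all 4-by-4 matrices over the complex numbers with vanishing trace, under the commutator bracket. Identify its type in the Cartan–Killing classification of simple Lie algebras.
This is sl(4), which has dimension 4^2 - 1 = 15 and rank 4 - 1 = 3 (a Cartan subalgebra is the diagonal traceless matrices). In the classification of classical Lie algebras, the special linear algebra sl(n+1) has type A_n; here n = 3, so the Dynkin diagram is a chain of 3 nodes with single edges (A_3). Hence the type is A_3.

A_3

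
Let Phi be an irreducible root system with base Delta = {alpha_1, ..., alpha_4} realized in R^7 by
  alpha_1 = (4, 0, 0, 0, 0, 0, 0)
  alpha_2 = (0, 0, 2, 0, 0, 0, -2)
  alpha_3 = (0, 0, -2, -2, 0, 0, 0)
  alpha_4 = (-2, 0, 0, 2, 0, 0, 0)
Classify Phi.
Compute the Cartan integers a_ij = 2(alpha_i, alpha_j)/(alpha_j, alpha_j); the resulting 4x4 Cartan matrix is
[[2, 0, 0, -2], [0, 2, -1, 0], [0, -1, 2, -1], [-1, 0, -1, 2]].
The roots have two lengths (squared-length ratio 2:1); the short ones are alpha_{2,3,4}. The associated Dynkin diagram is a chain of 4 nodes with a double edge at one end; the terminal node there is the unique long simple root (C_4), so the type is C_4 (the algebra sp(8)).

C_4 (sp(8))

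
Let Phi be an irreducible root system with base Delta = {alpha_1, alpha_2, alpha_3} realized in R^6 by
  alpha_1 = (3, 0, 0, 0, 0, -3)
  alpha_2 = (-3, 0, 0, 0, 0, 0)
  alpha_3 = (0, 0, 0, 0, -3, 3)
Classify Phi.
B_3 (so(7))

Compute the Cartan integers a_ij = 2(alpha_i, alpha_j)/(alpha_j, alpha_j); the resulting 3x3 Cartan matrix is
[[2, -2, -1], [-1, 2, 0], [-1, 0, 2]].
The roots have two lengths (squared-length ratio 2:1); the short ones are alpha_{2}. The associated Dynkin diagram is a chain of 3 nodes with a double edge at one end; the terminal node there is the unique short simple root (B_3), so the type is B_3 (the algebra so(7)).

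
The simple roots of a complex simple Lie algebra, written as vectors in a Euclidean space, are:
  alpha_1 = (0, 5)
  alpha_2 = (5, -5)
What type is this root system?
Compute the Cartan integers a_ij = 2(alpha_i, alpha_j)/(alpha_j, alpha_j); the resulting 2x2 Cartan matrix is
[[2, -1], [-2, 2]].
The roots have two lengths (squared-length ratio 2:1); the short ones are alpha_{1}. The associated Dynkin diagram is a chain of 2 nodes with a double edge at one end; the terminal node there is the unique short simple root (B_2), so the type is B_2 (the algebra so(5)).

type B_2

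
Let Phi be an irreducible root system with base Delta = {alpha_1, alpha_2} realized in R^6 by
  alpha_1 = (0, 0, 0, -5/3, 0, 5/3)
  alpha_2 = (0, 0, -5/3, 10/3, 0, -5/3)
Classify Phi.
G_2

Compute the Cartan integers a_ij = 2(alpha_i, alpha_j)/(alpha_j, alpha_j); the resulting 2x2 Cartan matrix is
[[2, -1], [-3, 2]].
The roots have two lengths (squared-length ratio 3:1); the short ones are alpha_{1}. The associated Dynkin diagram is two nodes joined by a triple edge (G_2), so the type is G_2.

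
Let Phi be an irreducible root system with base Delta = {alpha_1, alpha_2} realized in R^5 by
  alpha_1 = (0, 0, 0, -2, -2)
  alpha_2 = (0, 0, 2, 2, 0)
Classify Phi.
Compute the Cartan integers a_ij = 2(alpha_i, alpha_j)/(alpha_j, alpha_j); the resulting 2x2 Cartan matrix is
[[2, -1], [-1, 2]].
All simple roots have the same length, so the diagram is simply laced. The associated Dynkin diagram is a chain of 2 nodes with single edges (A_2), so the type is A_2 (the algebra sl(3)).

A_2 (sl(3))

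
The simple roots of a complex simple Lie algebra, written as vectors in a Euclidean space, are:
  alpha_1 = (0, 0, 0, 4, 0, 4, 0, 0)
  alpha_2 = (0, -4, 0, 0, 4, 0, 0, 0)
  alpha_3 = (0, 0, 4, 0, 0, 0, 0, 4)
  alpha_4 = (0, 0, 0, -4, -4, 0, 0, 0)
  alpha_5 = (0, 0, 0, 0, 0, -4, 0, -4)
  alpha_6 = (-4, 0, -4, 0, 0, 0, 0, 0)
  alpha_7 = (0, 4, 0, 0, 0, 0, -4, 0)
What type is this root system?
A_7

Compute the Cartan integers a_ij = 2(alpha_i, alpha_j)/(alpha_j, alpha_j); the resulting 7x7 Cartan matrix is
[[2, 0, 0, -1, -1, 0, 0], [0, 2, 0, -1, 0, 0, -1], [0, 0, 2, 0, -1, -1, 0], [-1, -1, 0, 2, 0, 0, 0], [-1, 0, -1, 0, 2, 0, 0], [0, 0, -1, 0, 0, 2, 0], [0, -1, 0, 0, 0, 0, 2]].
All simple roots have the same length, so the diagram is simply laced. The associated Dynkin diagram is a chain of 7 nodes with single edges (A_7), so the type is A_7 (the algebra sl(8)).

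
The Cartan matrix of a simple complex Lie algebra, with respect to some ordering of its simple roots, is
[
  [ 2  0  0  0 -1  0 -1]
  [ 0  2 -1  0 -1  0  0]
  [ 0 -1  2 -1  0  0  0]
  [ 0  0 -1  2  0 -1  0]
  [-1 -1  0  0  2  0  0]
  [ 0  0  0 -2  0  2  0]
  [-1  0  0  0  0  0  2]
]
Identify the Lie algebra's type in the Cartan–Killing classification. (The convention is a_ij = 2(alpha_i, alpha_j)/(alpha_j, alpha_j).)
C7

The matrix has rank 7 with 2's on the diagonal. Reading the off-diagonal entries as Dynkin edges (a single edge where a_ij = a_ji = -1; a double or triple edge where a_ij * a_ji = 2 or 3), the diagram is a chain of 7 nodes with a double edge at one end; the terminal node there is the unique long simple root (C_7). One simple-root ordering that puts it in standard form is (alpha_7, alpha_1, alpha_5, alpha_2, alpha_3, alpha_4, alpha_6). So the algebra is type C_7, i.e. sp(14).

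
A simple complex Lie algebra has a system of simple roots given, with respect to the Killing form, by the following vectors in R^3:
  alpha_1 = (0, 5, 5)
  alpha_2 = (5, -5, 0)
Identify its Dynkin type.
Compute the Cartan integers a_ij = 2(alpha_i, alpha_j)/(alpha_j, alpha_j); the resulting 2x2 Cartan matrix is
[[2, -1], [-1, 2]].
All simple roots have the same length, so the diagram is simply laced. The associated Dynkin diagram is a chain of 2 nodes with single edges (A_2), so the type is A_2 (the algebra sl(3)).

A_2 (sl(3))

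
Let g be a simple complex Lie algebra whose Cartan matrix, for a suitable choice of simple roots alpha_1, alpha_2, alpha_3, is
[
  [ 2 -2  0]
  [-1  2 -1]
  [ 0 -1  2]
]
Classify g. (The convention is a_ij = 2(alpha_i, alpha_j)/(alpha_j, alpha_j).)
C3

The matrix has rank 3 with 2's on the diagonal. Reading the off-diagonal entries as Dynkin edges (a single edge where a_ij = a_ji = -1; a double or triple edge where a_ij * a_ji = 2 or 3), the diagram is a chain of 3 nodes with a double edge at one end; the terminal node there is the unique long simple root (C_3). One simple-root ordering that puts it in standard form is (alpha_3, alpha_2, alpha_1). So the algebra is type C_3, i.e. sp(6).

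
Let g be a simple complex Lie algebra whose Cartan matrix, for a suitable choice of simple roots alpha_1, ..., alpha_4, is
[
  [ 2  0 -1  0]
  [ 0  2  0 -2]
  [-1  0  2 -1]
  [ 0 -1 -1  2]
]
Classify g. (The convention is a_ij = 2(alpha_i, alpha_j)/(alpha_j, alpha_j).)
The matrix has rank 4 with 2's on the diagonal. Reading the off-diagonal entries as Dynkin edges (a single edge where a_ij = a_ji = -1; a double or triple edge where a_ij * a_ji = 2 or 3), the diagram is a chain of 4 nodes with a double edge at one end; the terminal node there is the unique long simple root (C_4). One simple-root ordering that puts it in standard form is (alpha_1, alpha_3, alpha_4, alpha_2). So the algebra is type C_4, i.e. sp(8).

C4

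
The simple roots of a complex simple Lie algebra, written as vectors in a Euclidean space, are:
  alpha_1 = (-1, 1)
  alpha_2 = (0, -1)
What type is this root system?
Compute the Cartan integers a_ij = 2(alpha_i, alpha_j)/(alpha_j, alpha_j); the resulting 2x2 Cartan matrix is
[[2, -2], [-1, 2]].
The roots have two lengths (squared-length ratio 2:1); the short ones are alpha_{2}. The associated Dynkin diagram is a chain of 2 nodes with a double edge at one end; the terminal node there is the unique short simple root (B_2), so the type is B_2 (the algebra so(5)).

B2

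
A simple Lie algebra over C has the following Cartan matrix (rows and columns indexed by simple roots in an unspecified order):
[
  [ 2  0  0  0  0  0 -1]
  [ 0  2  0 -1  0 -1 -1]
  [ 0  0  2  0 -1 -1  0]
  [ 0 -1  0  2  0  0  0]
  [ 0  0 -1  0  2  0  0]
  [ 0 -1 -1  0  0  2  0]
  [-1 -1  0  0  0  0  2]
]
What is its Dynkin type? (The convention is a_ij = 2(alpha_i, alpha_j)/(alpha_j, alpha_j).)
E7

The matrix has rank 7 with 2's on the diagonal. Reading the off-diagonal entries as Dynkin edges (a single edge where a_ij = a_ji = -1; a double or triple edge where a_ij * a_ji = 2 or 3), the diagram is a chain of 6 nodes with one extra node attached to the third node from one end (E_7). One simple-root ordering that puts it in standard form is (alpha_1, alpha_4, alpha_7, alpha_2, alpha_6, alpha_3, alpha_5). So the algebra is type E_7.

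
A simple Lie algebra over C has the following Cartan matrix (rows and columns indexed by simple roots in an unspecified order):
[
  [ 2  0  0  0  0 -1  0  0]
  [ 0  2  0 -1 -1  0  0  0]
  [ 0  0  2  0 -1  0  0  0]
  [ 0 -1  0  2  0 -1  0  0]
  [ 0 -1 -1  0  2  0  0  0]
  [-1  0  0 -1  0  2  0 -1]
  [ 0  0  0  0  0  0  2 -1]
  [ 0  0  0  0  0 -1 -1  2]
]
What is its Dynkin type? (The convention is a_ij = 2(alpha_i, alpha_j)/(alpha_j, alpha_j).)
E_8

The matrix has rank 8 with 2's on the diagonal. Reading the off-diagonal entries as Dynkin edges (a single edge where a_ij = a_ji = -1; a double or triple edge where a_ij * a_ji = 2 or 3), the diagram is a chain of 7 nodes with one extra node attached to the third node from one end (E_8). One simple-root ordering that puts it in standard form is (alpha_7, alpha_1, alpha_8, alpha_6, alpha_4, alpha_2, alpha_5, alpha_3). So the algebra is type E_8.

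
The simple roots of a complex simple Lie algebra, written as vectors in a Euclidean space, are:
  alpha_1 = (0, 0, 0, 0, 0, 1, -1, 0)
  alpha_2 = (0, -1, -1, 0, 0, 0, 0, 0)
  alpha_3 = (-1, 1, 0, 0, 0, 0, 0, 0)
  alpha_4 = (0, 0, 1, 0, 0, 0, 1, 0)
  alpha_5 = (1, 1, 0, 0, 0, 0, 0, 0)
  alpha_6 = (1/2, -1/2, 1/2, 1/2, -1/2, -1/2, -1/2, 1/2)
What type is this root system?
type E_6

Compute the Cartan integers a_ij = 2(alpha_i, alpha_j)/(alpha_j, alpha_j); the resulting 6x6 Cartan matrix is
[[2, 0, 0, -1, 0, 0], [0, 2, -1, -1, -1, 0], [0, -1, 2, 0, 0, -1], [-1, -1, 0, 2, 0, 0], [0, -1, 0, 0, 2, 0], [0, 0, -1, 0, 0, 2]].
All simple roots have the same length, so the diagram is simply laced. The associated Dynkin diagram is a chain of 5 nodes with one extra node attached to the third node from one end (E_6), so the type is E_6.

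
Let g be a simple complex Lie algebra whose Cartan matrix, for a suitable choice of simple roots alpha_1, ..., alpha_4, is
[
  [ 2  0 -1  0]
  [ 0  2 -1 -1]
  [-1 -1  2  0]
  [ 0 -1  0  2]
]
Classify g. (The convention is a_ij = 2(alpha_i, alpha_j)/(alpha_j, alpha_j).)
The matrix has rank 4 with 2's on the diagonal. Reading the off-diagonal entries as Dynkin edges (a single edge where a_ij = a_ji = -1; a double or triple edge where a_ij * a_ji = 2 or 3), the diagram is a chain of 4 nodes with single edges (A_4). One simple-root ordering that puts it in standard form is (alpha_4, alpha_2, alpha_3, alpha_1). So the algebra is type A_4, i.e. sl(5).

type A_4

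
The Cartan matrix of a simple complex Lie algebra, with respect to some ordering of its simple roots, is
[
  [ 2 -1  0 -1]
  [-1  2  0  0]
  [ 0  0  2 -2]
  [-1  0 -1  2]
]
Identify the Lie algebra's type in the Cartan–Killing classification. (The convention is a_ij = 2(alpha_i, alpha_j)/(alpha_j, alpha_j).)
The matrix has rank 4 with 2's on the diagonal. Reading the off-diagonal entries as Dynkin edges (a single edge where a_ij = a_ji = -1; a double or triple edge where a_ij * a_ji = 2 or 3), the diagram is a chain of 4 nodes with a double edge at one end; the terminal node there is the unique long simple root (C_4). One simple-root ordering that puts it in standard form is (alpha_2, alpha_1, alpha_4, alpha_3). So the algebra is type C_4, i.e. sp(8).

C_4 (sp(8))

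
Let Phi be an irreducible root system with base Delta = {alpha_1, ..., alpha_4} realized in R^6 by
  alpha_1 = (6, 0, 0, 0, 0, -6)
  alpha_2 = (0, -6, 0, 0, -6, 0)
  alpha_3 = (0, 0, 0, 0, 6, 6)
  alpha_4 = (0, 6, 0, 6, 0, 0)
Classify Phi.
Compute the Cartan integers a_ij = 2(alpha_i, alpha_j)/(alpha_j, alpha_j); the resulting 4x4 Cartan matrix is
[[2, 0, -1, 0], [0, 2, -1, -1], [-1, -1, 2, 0], [0, -1, 0, 2]].
All simple roots have the same length, so the diagram is simply laced. The associated Dynkin diagram is a chain of 4 nodes with single edges (A_4), so the type is A_4 (the algebra sl(5)).

A4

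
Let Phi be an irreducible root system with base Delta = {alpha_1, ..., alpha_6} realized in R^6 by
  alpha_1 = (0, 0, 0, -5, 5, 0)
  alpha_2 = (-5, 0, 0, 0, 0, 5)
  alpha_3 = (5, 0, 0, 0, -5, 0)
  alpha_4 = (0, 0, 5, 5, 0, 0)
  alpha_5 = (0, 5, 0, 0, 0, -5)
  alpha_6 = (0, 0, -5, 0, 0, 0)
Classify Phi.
Compute the Cartan integers a_ij = 2(alpha_i, alpha_j)/(alpha_j, alpha_j); the resulting 6x6 Cartan matrix is
[[2, 0, -1, -1, 0, 0], [0, 2, -1, 0, -1, 0], [-1, -1, 2, 0, 0, 0], [-1, 0, 0, 2, 0, -2], [0, -1, 0, 0, 2, 0], [0, 0, 0, -1, 0, 2]].
The roots have two lengths (squared-length ratio 2:1); the short ones are alpha_{6}. The associated Dynkin diagram is a chain of 6 nodes with a double edge at one end; the terminal node there is the unique short simple root (B_6), so the type is B_6 (the algebra so(13)).

type B_6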